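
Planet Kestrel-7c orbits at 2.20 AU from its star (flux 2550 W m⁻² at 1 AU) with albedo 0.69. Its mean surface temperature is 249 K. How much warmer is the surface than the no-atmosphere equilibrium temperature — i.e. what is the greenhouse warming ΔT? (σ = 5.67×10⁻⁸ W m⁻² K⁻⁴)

ΔT ≈ 85.2 K

S = 2550/2.20² = 526.9 W m⁻².
T_eq = [S(1−A)/(4σ)]^(1/4) = [526.9×0.31/(4×5.67×10⁻⁸)]^(1/4) = 163.8 K.
ΔT = T_surf − T_eq = 249 − 163.8.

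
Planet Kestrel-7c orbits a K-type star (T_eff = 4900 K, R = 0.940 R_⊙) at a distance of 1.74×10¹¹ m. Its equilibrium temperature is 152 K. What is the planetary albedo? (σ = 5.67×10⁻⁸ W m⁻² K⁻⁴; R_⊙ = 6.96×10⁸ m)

A ≈ 0.74

R_⋆ = 0.940 × 6.96×10⁸ = 6.54×10⁸ m.
L = 4πR_⋆²σT_⋆⁴ = 4π(6.54×10⁸)² × 5.67×10⁻⁸ × (4900)⁴ = 1.76×10²⁶ W.
S = L/(4πd²) = 462 W m⁻².
From T_eq⁴ = S(1−A)/(4σ): 1−A = 4σT_eq⁴/S.
1−A = 4 × 5.67×10⁻⁸ × (152)⁴ / 462 = 0.262.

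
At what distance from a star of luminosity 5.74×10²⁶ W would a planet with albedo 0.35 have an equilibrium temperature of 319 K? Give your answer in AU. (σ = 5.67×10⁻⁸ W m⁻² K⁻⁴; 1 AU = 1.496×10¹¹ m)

d ≈ 0.752 AU

From T_eq⁴ = L(1−A)/(16πσd²): d = √[L(1−A)/(16πσT_eq⁴)].
d = √[5.74×10²⁶ × 0.65 / (16π × 5.67×10⁻⁸ × (319)⁴)] = 1.12×10¹¹ m = 0.752 AU.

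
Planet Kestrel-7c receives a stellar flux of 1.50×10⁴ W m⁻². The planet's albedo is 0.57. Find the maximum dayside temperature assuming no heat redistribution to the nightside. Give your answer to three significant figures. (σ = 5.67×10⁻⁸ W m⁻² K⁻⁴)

T_ss ≈ 581 K

With no redistribution each surface element balances locally: S(1−A) = σT⁴.
T = [1.50×10⁴ × 0.43 / 5.67×10⁻⁸]^(1/4) = (1.14×10¹¹)^(1/4) = 581 K.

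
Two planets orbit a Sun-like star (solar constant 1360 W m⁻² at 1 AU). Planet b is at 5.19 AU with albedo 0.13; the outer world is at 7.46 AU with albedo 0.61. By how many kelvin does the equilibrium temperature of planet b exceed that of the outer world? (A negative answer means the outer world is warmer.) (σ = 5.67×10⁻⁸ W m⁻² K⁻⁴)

ΔT ≈ 37.5 K

T_eq = [S₀(1−A)/(4σd²)]^(1/4), so T ∝ (1−A)^(1/4) / √d.
T₁ = [1360×0.87/(4×5.67×10⁻⁸×5.19²)]^(1/4) = 117.97 K.
T₂ = [1360×0.39/(4×5.67×10⁻⁸×7.46²)]^(1/4) = 80.51 K.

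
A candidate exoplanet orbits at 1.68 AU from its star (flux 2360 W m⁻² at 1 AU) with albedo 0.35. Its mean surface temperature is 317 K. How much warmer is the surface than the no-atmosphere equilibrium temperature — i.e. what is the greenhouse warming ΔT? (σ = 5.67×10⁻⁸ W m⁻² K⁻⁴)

ΔT ≈ 95.7 K

S = 2360/1.68² = 836.2 W m⁻².
T_eq = [S(1−A)/(4σ)]^(1/4) = [836.2×0.65/(4×5.67×10⁻⁸)]^(1/4) = 221.3 K.
ΔT = T_surf − T_eq = 317 − 221.3.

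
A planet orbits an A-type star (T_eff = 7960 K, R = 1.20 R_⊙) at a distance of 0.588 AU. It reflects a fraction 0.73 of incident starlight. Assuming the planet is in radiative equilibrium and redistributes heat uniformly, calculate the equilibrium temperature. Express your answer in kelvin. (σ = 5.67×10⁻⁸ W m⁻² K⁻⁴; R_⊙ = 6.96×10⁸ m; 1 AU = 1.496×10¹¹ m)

R_⋆ = 1.20 × 6.96×10⁸ = 8.35×10⁸ m.
d = 0.588 AU = 8.80×10¹⁰ m.
L = 4πR_⋆²σT_⋆⁴ = 4π(8.35×10⁸)² × 5.67×10⁻⁸ × (7960)⁴ = 2.00×10²⁷ W.
S = L/(4πd²) = 2.05×10⁴ W m⁻².
Energy balance: absorbed = emitted ⇒ πR²·S(1−A) = 4πR²·σT_eq⁴, so T_eq⁴ = S(1−A)/(4σ).
T_eq = [2.05×10⁴ × 0.27 / (4 × 5.67×10⁻⁸)]^(1/4) = (2.44×10¹⁰)^(1/4) = 395 K.

T_eq ≈ 395 K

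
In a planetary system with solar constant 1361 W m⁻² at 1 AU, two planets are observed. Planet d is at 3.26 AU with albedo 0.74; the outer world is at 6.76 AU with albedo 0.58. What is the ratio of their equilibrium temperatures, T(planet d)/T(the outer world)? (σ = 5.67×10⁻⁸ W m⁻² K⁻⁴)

T₁/T₂ ≈ 1.277

T_eq = [S₀(1−A)/(4σd²)]^(1/4), so T ∝ (1−A)^(1/4) / √d.
T₁ = [1361×0.26/(4×5.67×10⁻⁸×3.26²)]^(1/4) = 110.07 K.
T₂ = [1361×0.42/(4×5.67×10⁻⁸×6.76²)]^(1/4) = 86.18 K.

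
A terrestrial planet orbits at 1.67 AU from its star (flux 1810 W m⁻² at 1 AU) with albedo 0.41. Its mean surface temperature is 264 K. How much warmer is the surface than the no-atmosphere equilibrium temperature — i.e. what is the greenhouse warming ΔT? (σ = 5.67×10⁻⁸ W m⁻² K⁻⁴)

S = 1810/1.67² = 649.0 W m⁻².
T_eq = [S(1−A)/(4σ)]^(1/4) = [649.0×0.59/(4×5.67×10⁻⁸)]^(1/4) = 202.7 K.
ΔT = T_surf − T_eq = 264 − 202.7.

ΔT ≈ 61.3 K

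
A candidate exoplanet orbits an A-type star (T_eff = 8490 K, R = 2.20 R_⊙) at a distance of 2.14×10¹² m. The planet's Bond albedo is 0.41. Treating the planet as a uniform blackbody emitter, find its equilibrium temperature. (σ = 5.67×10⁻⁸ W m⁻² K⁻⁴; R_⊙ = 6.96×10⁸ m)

R_⋆ = 2.20 × 6.96×10⁸ = 1.53×10⁹ m.
L = 4πR_⋆²σT_⋆⁴ = 4π(1.53×10⁹)² × 5.67×10⁻⁸ × (8490)⁴ = 8.68×10²⁷ W.
S = L/(4πd²) = 151 W m⁻².
Energy balance: absorbed = emitted ⇒ πR²·S(1−A) = 4πR²·σT_eq⁴, so T_eq⁴ = S(1−A)/(4σ).
T_eq = [151 × 0.59 / (4 × 5.67×10⁻⁸)]^(1/4) = (3.92×10⁸)^(1/4) = 141 K.

T_eq ≈ 141 K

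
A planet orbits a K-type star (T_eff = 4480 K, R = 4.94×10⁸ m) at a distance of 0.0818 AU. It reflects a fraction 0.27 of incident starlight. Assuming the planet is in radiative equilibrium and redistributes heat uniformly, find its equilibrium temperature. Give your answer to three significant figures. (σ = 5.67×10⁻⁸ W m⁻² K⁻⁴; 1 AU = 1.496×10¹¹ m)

T_eq ≈ 588 K

d = 0.0818 AU = 1.22×10¹⁰ m.
L = 4πR_⋆²σT_⋆⁴ = 4π(4.94×10⁸)² × 5.67×10⁻⁸ × (4480)⁴ = 7.00×10²⁵ W.
S = L/(4πd²) = 3.72×10⁴ W m⁻².
Energy balance: absorbed = emitted ⇒ πR²·S(1−A) = 4πR²·σT_eq⁴, so T_eq⁴ = S(1−A)/(4σ).
T_eq = [3.72×10⁴ × 0.73 / (4 × 5.67×10⁻⁸)]^(1/4) = (1.20×10¹¹)^(1/4) = 588 K.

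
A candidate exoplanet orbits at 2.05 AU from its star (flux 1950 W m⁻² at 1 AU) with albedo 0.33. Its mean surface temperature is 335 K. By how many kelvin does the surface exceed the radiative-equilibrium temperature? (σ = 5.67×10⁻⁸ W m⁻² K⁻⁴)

S = 1950/2.05² = 464.0 W m⁻².
T_eq = [S(1−A)/(4σ)]^(1/4) = [464.0×0.67/(4×5.67×10⁻⁸)]^(1/4) = 192.4 K.
ΔT = T_surf − T_eq = 335 − 192.4.

ΔT ≈ 142.6 K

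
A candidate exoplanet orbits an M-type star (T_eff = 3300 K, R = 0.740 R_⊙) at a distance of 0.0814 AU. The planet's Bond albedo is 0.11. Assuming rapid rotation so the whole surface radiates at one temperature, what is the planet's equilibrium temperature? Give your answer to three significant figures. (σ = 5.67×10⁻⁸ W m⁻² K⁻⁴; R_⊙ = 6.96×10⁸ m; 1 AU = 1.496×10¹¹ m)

R_⋆ = 0.740 × 6.96×10⁸ = 5.15×10⁸ m.
d = 0.0814 AU = 1.22×10¹⁰ m.
L = 4πR_⋆²σT_⋆⁴ = 4π(5.15×10⁸)² × 5.67×10⁻⁸ × (3300)⁴ = 2.24×10²⁵ W.
S = L/(4πd²) = 1.20×10⁴ W m⁻².
Energy balance: absorbed = emitted ⇒ πR²·S(1−A) = 4πR²·σT_eq⁴, so T_eq⁴ = S(1−A)/(4σ).
T_eq = [1.20×10⁴ × 0.89 / (4 × 5.67×10⁻⁸)]^(1/4) = (4.72×10¹⁰)^(1/4) = 466 K.

T_eq ≈ 466 K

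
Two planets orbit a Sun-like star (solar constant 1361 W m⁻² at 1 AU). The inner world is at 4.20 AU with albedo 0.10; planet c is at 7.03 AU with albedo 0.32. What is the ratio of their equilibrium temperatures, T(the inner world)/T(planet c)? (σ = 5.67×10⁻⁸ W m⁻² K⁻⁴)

T_eq = [S₀(1−A)/(4σd²)]^(1/4), so T ∝ (1−A)^(1/4) / √d.
T₁ = [1361×0.90/(4×5.67×10⁻⁸×4.20²)]^(1/4) = 132.28 K.
T₂ = [1361×0.68/(4×5.67×10⁻⁸×7.03²)]^(1/4) = 95.32 K.

T₁/T₂ ≈ 1.388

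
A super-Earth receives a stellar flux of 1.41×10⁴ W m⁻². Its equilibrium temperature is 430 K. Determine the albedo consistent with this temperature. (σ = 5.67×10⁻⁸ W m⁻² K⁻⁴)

A ≈ 0.45

From T_eq⁴ = S(1−A)/(4σ): 1−A = 4σT_eq⁴/S.
1−A = 4 × 5.67×10⁻⁸ × (430)⁴ / 1.41×10⁴ = 0.550.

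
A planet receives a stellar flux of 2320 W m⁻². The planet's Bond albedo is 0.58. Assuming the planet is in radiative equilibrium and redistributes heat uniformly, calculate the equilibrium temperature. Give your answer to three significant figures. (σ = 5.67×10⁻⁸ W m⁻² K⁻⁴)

Energy balance: absorbed = emitted ⇒ πR²·S(1−A) = 4πR²·σT_eq⁴, so T_eq⁴ = S(1−A)/(4σ).
T_eq = [2320 × 0.42 / (4 × 5.67×10⁻⁸)]^(1/4) = (4.30×10⁹)^(1/4) = 256 K.

T_eq ≈ 256 K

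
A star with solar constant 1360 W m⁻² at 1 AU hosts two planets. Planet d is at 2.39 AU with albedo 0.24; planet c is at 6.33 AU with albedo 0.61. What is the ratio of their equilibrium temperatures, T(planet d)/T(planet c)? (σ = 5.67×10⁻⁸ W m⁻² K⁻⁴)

T_eq = [S₀(1−A)/(4σd²)]^(1/4), so T ∝ (1−A)^(1/4) / √d.
T₁ = [1360×0.76/(4×5.67×10⁻⁸×2.39²)]^(1/4) = 168.07 K.
T₂ = [1360×0.39/(4×5.67×10⁻⁸×6.33²)]^(1/4) = 87.41 K.

T₁/T₂ ≈ 1.923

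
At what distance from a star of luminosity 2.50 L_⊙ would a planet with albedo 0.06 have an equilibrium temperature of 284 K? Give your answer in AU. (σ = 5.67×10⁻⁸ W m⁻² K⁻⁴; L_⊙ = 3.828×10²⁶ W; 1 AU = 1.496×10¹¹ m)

d ≈ 1.47 AU

L = 2.50 × 3.828×10²⁶ = 9.57×10²⁶ W.
From T_eq⁴ = L(1−A)/(16πσd²): d = √[L(1−A)/(16πσT_eq⁴)].
d = √[9.57×10²⁶ × 0.94 / (16π × 5.67×10⁻⁸ × (284)⁴)] = 2.20×10¹¹ m = 1.47 AU.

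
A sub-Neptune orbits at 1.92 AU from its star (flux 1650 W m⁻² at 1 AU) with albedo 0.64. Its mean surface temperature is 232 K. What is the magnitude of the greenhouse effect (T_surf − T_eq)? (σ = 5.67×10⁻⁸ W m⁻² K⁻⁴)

ΔT ≈ 68.7 K

S = 1650/1.92² = 447.6 W m⁻².
T_eq = [S(1−A)/(4σ)]^(1/4) = [447.6×0.36/(4×5.67×10⁻⁸)]^(1/4) = 163.3 K.
ΔT = T_surf − T_eq = 232 − 163.3.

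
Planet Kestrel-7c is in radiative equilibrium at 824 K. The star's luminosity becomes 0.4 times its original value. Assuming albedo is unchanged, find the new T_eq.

T_eq ≈ 655 K

T_eq ∝ L^(1/4) · d^(−1/2).
T′ = 824 × 0.4^(1/4) = 655 K.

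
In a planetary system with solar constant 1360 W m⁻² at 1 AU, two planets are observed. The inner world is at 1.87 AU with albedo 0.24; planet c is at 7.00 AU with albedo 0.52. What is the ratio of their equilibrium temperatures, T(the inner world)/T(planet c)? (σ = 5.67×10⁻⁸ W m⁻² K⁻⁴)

T₁/T₂ ≈ 2.170

T_eq = [S₀(1−A)/(4σd²)]^(1/4), so T ∝ (1−A)^(1/4) / √d.
T₁ = [1360×0.76/(4×5.67×10⁻⁸×1.87²)]^(1/4) = 190.00 K.
T₂ = [1360×0.48/(4×5.67×10⁻⁸×7.00²)]^(1/4) = 87.55 K.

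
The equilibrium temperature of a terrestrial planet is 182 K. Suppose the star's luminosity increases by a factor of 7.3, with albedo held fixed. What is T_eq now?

T_eq ≈ 299 K

T_eq ∝ L^(1/4) · d^(−1/2).
T′ = 182 × 7.3^(1/4) = 299 K.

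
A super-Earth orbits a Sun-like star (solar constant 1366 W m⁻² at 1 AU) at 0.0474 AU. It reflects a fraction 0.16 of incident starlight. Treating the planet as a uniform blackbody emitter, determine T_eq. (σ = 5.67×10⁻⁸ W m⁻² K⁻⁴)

Flux at 0.0474 AU: S = 1366/0.0474² = 6.08×10⁵ W m⁻².
Energy balance: absorbed = emitted ⇒ πR²·S(1−A) = 4πR²·σT_eq⁴, so T_eq⁴ = S(1−A)/(4σ).
T_eq = [6.08×10⁵ × 0.84 / (4 × 5.67×10⁻⁸)]^(1/4) = (2.25×10¹²)^(1/4) = 1220 K.

T_eq ≈ 1220 K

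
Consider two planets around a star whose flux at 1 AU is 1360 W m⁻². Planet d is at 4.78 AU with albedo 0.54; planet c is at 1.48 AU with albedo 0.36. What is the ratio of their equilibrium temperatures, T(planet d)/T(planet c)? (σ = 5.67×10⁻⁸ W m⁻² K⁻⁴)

T_eq = [S₀(1−A)/(4σd²)]^(1/4), so T ∝ (1−A)^(1/4) / √d.
T₁ = [1360×0.46/(4×5.67×10⁻⁸×4.78²)]^(1/4) = 104.82 K.
T₂ = [1360×0.64/(4×5.67×10⁻⁸×1.48²)]^(1/4) = 204.59 K.

T₁/T₂ ≈ 0.512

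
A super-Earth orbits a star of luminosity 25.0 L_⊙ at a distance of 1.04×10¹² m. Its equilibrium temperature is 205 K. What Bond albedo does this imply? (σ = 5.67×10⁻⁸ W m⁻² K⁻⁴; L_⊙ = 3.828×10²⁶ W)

A ≈ 0.43

L = 25.0 × 3.828×10²⁶ = 9.57×10²⁷ W.
Flux: S = L/(4πd²) = 9.57×10²⁷/(4π×(1.04×10¹²)²) = 704 W m⁻².
From T_eq⁴ = S(1−A)/(4σ): 1−A = 4σT_eq⁴/S.
1−A = 4 × 5.67×10⁻⁸ × (205)⁴ / 704 = 0.569.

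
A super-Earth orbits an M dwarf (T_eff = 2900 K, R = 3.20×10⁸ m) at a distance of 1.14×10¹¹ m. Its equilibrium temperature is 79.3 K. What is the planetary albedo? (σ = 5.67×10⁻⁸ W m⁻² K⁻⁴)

L = 4πR_⋆²σT_⋆⁴ = 4π(3.20×10⁸)² × 5.67×10⁻⁸ × (2900)⁴ = 5.16×10²⁴ W.
S = L/(4πd²) = 31.6 W m⁻².
From T_eq⁴ = S(1−A)/(4σ): 1−A = 4σT_eq⁴/S.
1−A = 4 × 5.67×10⁻⁸ × (79.3)⁴ / 31.6 = 0.284.

A ≈ 0.72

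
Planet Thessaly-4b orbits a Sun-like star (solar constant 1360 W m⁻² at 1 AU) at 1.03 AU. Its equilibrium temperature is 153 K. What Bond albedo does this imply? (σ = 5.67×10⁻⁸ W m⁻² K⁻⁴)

Flux at 1.03 AU: S = 1360/1.03² = 1280 W m⁻².
From T_eq⁴ = S(1−A)/(4σ): 1−A = 4σT_eq⁴/S.
1−A = 4 × 5.67×10⁻⁸ × (153)⁴ / 1280 = 0.097.

A ≈ 0.90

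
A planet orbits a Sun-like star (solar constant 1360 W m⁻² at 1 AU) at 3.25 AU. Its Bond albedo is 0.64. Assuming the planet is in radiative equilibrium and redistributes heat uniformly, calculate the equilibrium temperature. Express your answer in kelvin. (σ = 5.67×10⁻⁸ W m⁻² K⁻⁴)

T_eq ≈ 120 K

Flux at 3.25 AU: S = 1360/3.25² = 129 W m⁻².
Energy balance: absorbed = emitted ⇒ πR²·S(1−A) = 4πR²·σT_eq⁴, so T_eq⁴ = S(1−A)/(4σ).
T_eq = [129 × 0.36 / (4 × 5.67×10⁻⁸)]^(1/4) = (2.04×10⁸)^(1/4) = 120 K.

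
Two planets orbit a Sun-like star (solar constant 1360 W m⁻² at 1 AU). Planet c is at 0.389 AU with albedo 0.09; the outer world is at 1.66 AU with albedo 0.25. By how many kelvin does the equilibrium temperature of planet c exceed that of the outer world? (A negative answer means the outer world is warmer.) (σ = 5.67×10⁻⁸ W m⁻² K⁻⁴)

ΔT ≈ 234.8 K

T_eq = [S₀(1−A)/(4σd²)]^(1/4), so T ∝ (1−A)^(1/4) / √d.
T₁ = [1360×0.91/(4×5.67×10⁻⁸×0.389²)]^(1/4) = 435.77 K.
T₂ = [1360×0.75/(4×5.67×10⁻⁸×1.66²)]^(1/4) = 200.99 K.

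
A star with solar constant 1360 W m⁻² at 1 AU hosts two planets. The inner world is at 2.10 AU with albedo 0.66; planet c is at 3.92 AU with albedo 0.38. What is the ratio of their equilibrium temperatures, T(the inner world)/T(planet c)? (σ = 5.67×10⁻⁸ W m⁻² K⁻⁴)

T₁/T₂ ≈ 1.176

T_eq = [S₀(1−A)/(4σd²)]^(1/4), so T ∝ (1−A)^(1/4) / √d.
T₁ = [1360×0.34/(4×5.67×10⁻⁸×2.10²)]^(1/4) = 146.63 K.
T₂ = [1360×0.62/(4×5.67×10⁻⁸×3.92²)]^(1/4) = 124.72 K.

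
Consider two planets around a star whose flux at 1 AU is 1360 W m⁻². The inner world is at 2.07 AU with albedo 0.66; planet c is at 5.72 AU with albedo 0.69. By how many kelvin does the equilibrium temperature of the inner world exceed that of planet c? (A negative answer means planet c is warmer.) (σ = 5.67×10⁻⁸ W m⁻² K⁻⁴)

T_eq = [S₀(1−A)/(4σd²)]^(1/4), so T ∝ (1−A)^(1/4) / √d.
T₁ = [1360×0.34/(4×5.67×10⁻⁸×2.07²)]^(1/4) = 147.69 K.
T₂ = [1360×0.31/(4×5.67×10⁻⁸×5.72²)]^(1/4) = 86.82 K.

ΔT ≈ 60.9 K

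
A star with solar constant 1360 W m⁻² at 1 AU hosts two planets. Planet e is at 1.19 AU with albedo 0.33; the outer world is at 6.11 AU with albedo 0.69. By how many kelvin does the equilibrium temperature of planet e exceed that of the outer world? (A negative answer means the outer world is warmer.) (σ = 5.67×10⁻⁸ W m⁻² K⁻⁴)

ΔT ≈ 146.8 K

T_eq = [S₀(1−A)/(4σd²)]^(1/4), so T ∝ (1−A)^(1/4) / √d.
T₁ = [1360×0.67/(4×5.67×10⁻⁸×1.19²)]^(1/4) = 230.79 K.
T₂ = [1360×0.31/(4×5.67×10⁻⁸×6.11²)]^(1/4) = 84.00 K.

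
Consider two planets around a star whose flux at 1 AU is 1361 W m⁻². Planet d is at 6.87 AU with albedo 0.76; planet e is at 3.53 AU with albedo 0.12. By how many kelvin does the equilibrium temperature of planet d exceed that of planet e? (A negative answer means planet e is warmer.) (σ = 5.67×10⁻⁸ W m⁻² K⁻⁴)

T_eq = [S₀(1−A)/(4σd²)]^(1/4), so T ∝ (1−A)^(1/4) / √d.
T₁ = [1361×0.24/(4×5.67×10⁻⁸×6.87²)]^(1/4) = 74.32 K.
T₂ = [1361×0.88/(4×5.67×10⁻⁸×3.53²)]^(1/4) = 143.48 K.

ΔT ≈ -69.2 K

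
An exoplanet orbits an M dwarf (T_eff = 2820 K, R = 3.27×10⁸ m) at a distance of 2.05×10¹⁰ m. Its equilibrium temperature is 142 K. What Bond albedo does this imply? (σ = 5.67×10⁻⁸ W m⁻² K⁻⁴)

L = 4πR_⋆²σT_⋆⁴ = 4π(3.27×10⁸)² × 5.67×10⁻⁸ × (2820)⁴ = 4.82×10²⁴ W.
S = L/(4πd²) = 912 W m⁻².
From T_eq⁴ = S(1−A)/(4σ): 1−A = 4σT_eq⁴/S.
1−A = 4 × 5.67×10⁻⁸ × (142)⁴ / 912 = 0.101.

A ≈ 0.90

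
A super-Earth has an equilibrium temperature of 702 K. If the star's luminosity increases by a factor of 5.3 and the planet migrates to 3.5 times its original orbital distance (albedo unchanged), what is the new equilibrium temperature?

T_eq ≈ 569 K

T_eq ∝ L^(1/4) · d^(−1/2).
T′ = 702 × 5.3^(1/4) / 3.5^(1/2) = 569 K.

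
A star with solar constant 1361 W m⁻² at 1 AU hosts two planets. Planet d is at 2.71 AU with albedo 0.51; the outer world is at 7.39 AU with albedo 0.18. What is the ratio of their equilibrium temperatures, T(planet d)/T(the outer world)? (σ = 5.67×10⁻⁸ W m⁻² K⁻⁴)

T₁/T₂ ≈ 1.452

T_eq = [S₀(1−A)/(4σd²)]^(1/4), so T ∝ (1−A)^(1/4) / √d.
T₁ = [1361×0.49/(4×5.67×10⁻⁸×2.71²)]^(1/4) = 141.45 K.
T₂ = [1361×0.82/(4×5.67×10⁻⁸×7.39²)]^(1/4) = 97.43 K.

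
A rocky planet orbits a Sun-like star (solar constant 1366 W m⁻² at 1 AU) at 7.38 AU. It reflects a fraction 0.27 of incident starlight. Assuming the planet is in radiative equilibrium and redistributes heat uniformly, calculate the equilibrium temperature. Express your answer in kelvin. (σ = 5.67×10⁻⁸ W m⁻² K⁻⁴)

Flux at 7.38 AU: S = 1366/7.38² = 25.1 W m⁻².
Energy balance: absorbed = emitted ⇒ πR²·S(1−A) = 4πR²·σT_eq⁴, so T_eq⁴ = S(1−A)/(4σ).
T_eq = [25.1 × 0.73 / (4 × 5.67×10⁻⁸)]^(1/4) = (8.07×10⁷)^(1/4) = 94.8 K.

T_eq ≈ 94.8 K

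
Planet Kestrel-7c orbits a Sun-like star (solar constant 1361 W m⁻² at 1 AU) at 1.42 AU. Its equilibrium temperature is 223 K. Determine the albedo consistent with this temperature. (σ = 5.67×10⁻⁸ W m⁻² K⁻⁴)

Flux at 1.42 AU: S = 1361/1.42² = 675 W m⁻².
From T_eq⁴ = S(1−A)/(4σ): 1−A = 4σT_eq⁴/S.
1−A = 4 × 5.67×10⁻⁸ × (223)⁴ / 675 = 0.831.

A ≈ 0.17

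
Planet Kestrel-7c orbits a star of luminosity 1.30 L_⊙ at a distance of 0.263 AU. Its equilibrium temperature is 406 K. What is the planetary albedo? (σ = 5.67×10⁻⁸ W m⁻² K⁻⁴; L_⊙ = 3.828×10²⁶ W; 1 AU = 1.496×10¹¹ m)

d = 0.263 AU = 3.93×10¹⁰ m.
L = 1.30 × 3.828×10²⁶ = 4.98×10²⁶ W.
Flux: S = L/(4πd²) = 4.98×10²⁶/(4π×(3.93×10¹⁰)²) = 2.56×10⁴ W m⁻².
From T_eq⁴ = S(1−A)/(4σ): 1−A = 4σT_eq⁴/S.
1−A = 4 × 5.67×10⁻⁸ × (406)⁴ / 2.56×10⁴ = 0.241.

A ≈ 0.76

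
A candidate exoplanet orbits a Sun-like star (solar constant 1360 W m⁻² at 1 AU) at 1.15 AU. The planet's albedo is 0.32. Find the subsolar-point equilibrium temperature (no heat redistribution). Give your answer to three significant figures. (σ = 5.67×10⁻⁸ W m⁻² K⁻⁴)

T_ss ≈ 333 K

Flux at 1.15 AU: S = 1360/1.15² = 1030 W m⁻².
At the subsolar point the surface absorbs S(1−A) and emits σT⁴ per unit area — no factor of 4, since only the local patch is in balance.
T = [1030 × 0.68 / 5.67×10⁻⁸]^(1/4) = (1.23×10¹⁰)^(1/4) = 333 K.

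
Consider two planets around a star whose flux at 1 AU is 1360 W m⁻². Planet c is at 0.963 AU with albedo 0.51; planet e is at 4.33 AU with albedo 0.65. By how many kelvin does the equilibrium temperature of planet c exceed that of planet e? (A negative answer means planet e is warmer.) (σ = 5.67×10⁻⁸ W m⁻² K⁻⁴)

T_eq = [S₀(1−A)/(4σd²)]^(1/4), so T ∝ (1−A)^(1/4) / √d.
T₁ = [1360×0.49/(4×5.67×10⁻⁸×0.963²)]^(1/4) = 237.25 K.
T₂ = [1360×0.35/(4×5.67×10⁻⁸×4.33²)]^(1/4) = 102.86 K.

ΔT ≈ 134.4 K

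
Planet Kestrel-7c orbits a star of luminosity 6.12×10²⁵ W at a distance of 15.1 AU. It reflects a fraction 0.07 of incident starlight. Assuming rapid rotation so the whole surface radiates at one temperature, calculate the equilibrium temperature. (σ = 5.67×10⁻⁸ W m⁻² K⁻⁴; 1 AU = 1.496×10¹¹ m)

d = 15.1 AU = 2.26×10¹² m.
Flux: S = L/(4πd²) = 6.12×10²⁵/(4π×(2.26×10¹²)²) = 0.954 W m⁻².
Energy balance: absorbed = emitted ⇒ πR²·S(1−A) = 4πR²·σT_eq⁴, so T_eq⁴ = S(1−A)/(4σ).
T_eq = [0.954 × 0.93 / (4 × 5.67×10⁻⁸)]^(1/4) = (3.91×10⁶)^(1/4) = 44.5 K.

T_eq ≈ 44.5 K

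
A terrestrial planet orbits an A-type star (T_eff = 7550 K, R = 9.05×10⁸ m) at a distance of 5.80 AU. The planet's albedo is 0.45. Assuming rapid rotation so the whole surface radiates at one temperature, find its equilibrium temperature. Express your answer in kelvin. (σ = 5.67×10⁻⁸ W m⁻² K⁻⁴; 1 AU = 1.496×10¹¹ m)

d = 5.80 AU = 8.68×10¹¹ m.
L = 4πR_⋆²σT_⋆⁴ = 4π(9.05×10⁸)² × 5.67×10⁻⁸ × (7550)⁴ = 1.90×10²⁷ W.
S = L/(4πd²) = 200 W m⁻².
Energy balance: absorbed = emitted ⇒ πR²·S(1−A) = 4πR²·σT_eq⁴, so T_eq⁴ = S(1−A)/(4σ).
T_eq = [200 × 0.55 / (4 × 5.67×10⁻⁸)]^(1/4) = (4.86×10⁸)^(1/4) = 148 K.

T_eq ≈ 148 K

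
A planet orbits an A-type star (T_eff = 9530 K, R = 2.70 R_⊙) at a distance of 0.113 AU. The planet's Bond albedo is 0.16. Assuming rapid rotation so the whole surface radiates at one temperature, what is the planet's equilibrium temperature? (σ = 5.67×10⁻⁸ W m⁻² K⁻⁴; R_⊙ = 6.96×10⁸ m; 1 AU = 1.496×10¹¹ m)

R_⋆ = 2.70 × 6.96×10⁸ = 1.88×10⁹ m.
d = 0.113 AU = 1.69×10¹⁰ m.
L = 4πR_⋆²σT_⋆⁴ = 4π(1.88×10⁹)² × 5.67×10⁻⁸ × (9530)⁴ = 2.08×10²⁸ W.
S = L/(4πd²) = 5.78×10⁶ W m⁻².
Energy balance: absorbed = emitted ⇒ πR²·S(1−A) = 4πR²·σT_eq⁴, so T_eq⁴ = S(1−A)/(4σ).
T_eq = [5.78×10⁶ × 0.84 / (4 × 5.67×10⁻⁸)]^(1/4) = (2.14×10¹³)^(1/4) = 2150 K.

T_eq ≈ 2150 K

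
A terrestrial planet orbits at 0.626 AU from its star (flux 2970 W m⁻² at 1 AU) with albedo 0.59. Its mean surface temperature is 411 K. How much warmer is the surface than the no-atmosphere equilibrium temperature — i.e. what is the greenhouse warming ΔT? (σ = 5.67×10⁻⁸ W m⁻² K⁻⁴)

S = 2970/0.626² = 7579 W m⁻².
T_eq = [S(1−A)/(4σ)]^(1/4) = [7579×0.41/(4×5.67×10⁻⁸)]^(1/4) = 342.1 K.
ΔT = T_surf − T_eq = 411 − 342.1.

ΔT ≈ 68.9 K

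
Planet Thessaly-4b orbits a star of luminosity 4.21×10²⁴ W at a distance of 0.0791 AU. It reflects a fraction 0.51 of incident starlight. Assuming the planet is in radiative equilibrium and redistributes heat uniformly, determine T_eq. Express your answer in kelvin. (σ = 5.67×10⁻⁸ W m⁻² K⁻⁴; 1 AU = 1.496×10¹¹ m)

T_eq ≈ 268 K

d = 0.0791 AU = 1.18×10¹⁰ m.
Flux: S = L/(4πd²) = 4.21×10²⁴/(4π×(1.18×10¹⁰)²) = 2390 W m⁻².
Energy balance: absorbed = emitted ⇒ πR²·S(1−A) = 4πR²·σT_eq⁴, so T_eq⁴ = S(1−A)/(4σ).
T_eq = [2390 × 0.49 / (4 × 5.67×10⁻⁸)]^(1/4) = (5.17×10⁹)^(1/4) = 268 K.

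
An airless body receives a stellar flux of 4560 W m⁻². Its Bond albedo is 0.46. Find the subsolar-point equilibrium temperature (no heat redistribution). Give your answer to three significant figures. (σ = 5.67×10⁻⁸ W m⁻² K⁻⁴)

At the subsolar point the surface absorbs S(1−A) and emits σT⁴ per unit area — no factor of 4, since only the local patch is in balance.
T = [4560 × 0.54 / 5.67×10⁻⁸]^(1/4) = (4.34×10¹⁰)^(1/4) = 457 K.

T_ss ≈ 457 K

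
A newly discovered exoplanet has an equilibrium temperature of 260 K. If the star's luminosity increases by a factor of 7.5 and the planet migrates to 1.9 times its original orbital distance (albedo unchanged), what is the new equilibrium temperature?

T_eq ∝ L^(1/4) · d^(−1/2).
T′ = 260 × 7.5^(1/4) / 1.9^(1/2) = 312 K.

T_eq ≈ 312 K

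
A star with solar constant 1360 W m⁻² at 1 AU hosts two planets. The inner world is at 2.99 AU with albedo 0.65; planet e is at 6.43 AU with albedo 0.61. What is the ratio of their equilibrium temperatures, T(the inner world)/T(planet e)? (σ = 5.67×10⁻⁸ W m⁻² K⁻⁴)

T_eq = [S₀(1−A)/(4σd²)]^(1/4), so T ∝ (1−A)^(1/4) / √d.
T₁ = [1360×0.35/(4×5.67×10⁻⁸×2.99²)]^(1/4) = 123.78 K.
T₂ = [1360×0.39/(4×5.67×10⁻⁸×6.43²)]^(1/4) = 86.72 K.

T₁/T₂ ≈ 1.427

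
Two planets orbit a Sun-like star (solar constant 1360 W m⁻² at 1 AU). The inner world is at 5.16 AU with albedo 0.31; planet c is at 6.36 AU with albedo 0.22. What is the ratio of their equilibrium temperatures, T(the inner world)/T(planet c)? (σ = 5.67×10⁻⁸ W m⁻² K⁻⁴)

T_eq = [S₀(1−A)/(4σd²)]^(1/4), so T ∝ (1−A)^(1/4) / √d.
T₁ = [1360×0.69/(4×5.67×10⁻⁸×5.16²)]^(1/4) = 111.65 K.
T₂ = [1360×0.78/(4×5.67×10⁻⁸×6.36²)]^(1/4) = 103.70 K.

T₁/T₂ ≈ 1.077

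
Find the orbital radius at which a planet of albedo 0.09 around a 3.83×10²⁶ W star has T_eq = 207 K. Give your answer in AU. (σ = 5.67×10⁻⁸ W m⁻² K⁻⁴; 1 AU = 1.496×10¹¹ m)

d ≈ 1.73 AU

From T_eq⁴ = L(1−A)/(16πσd²): d = √[L(1−A)/(16πσT_eq⁴)].
d = √[3.83×10²⁶ × 0.91 / (16π × 5.67×10⁻⁸ × (207)⁴)] = 2.58×10¹¹ m = 1.73 AU.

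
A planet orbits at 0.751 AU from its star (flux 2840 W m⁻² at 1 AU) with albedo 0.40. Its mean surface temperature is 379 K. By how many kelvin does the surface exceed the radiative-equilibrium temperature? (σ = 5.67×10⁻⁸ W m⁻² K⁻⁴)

ΔT ≈ 39.3 K

S = 2840/0.751² = 5035 W m⁻².
T_eq = [S(1−A)/(4σ)]^(1/4) = [5035×0.60/(4×5.67×10⁻⁸)]^(1/4) = 339.7 K.
ΔT = T_surf − T_eq = 379 − 339.7.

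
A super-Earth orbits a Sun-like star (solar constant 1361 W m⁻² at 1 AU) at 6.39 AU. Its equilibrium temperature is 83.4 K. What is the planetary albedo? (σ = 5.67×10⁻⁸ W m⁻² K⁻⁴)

A ≈ 0.67

Flux at 6.39 AU: S = 1361/6.39² = 33.3 W m⁻².
From T_eq⁴ = S(1−A)/(4σ): 1−A = 4σT_eq⁴/S.
1−A = 4 × 5.67×10⁻⁸ × (83.4)⁴ / 33.3 = 0.329.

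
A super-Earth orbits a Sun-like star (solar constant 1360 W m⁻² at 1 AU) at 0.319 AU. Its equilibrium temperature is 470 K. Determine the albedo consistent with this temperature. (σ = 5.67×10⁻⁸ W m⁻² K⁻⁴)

Flux at 0.319 AU: S = 1360/0.319² = 1.34×10⁴ W m⁻².
From T_eq⁴ = S(1−A)/(4σ): 1−A = 4σT_eq⁴/S.
1−A = 4 × 5.67×10⁻⁸ × (470)⁴ / 1.34×10⁴ = 0.828.

A ≈ 0.17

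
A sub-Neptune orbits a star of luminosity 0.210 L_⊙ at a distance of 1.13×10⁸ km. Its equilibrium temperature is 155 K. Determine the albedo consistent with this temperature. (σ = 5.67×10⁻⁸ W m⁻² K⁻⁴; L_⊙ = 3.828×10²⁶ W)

d = 1.13×10⁸ km = 1.13×10¹¹ m.
L = 0.210 × 3.828×10²⁶ = 8.04×10²⁵ W.
Flux: S = L/(4πd²) = 8.04×10²⁵/(4π×(1.13×10¹¹)²) = 501 W m⁻².
From T_eq⁴ = S(1−A)/(4σ): 1−A = 4σT_eq⁴/S.
1−A = 4 × 5.67×10⁻⁸ × (155)⁴ / 501 = 0.261.

A ≈ 0.74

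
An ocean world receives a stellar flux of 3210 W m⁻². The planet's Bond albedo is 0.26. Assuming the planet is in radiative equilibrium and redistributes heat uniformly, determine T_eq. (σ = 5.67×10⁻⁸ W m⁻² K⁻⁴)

Energy balance: absorbed = emitted ⇒ πR²·S(1−A) = 4πR²·σT_eq⁴, so T_eq⁴ = S(1−A)/(4σ).
T_eq = [3210 × 0.74 / (4 × 5.67×10⁻⁸)]^(1/4) = (1.05×10¹⁰)^(1/4) = 320 K.

T_eq ≈ 320 K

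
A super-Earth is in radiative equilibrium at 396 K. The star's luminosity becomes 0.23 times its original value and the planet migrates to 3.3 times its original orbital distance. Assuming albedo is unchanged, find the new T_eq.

T_eq ∝ L^(1/4) · d^(−1/2).
T′ = 396 × 0.23^(1/4) / 3.3^(1/2) = 151 K.

T_eq ≈ 151 K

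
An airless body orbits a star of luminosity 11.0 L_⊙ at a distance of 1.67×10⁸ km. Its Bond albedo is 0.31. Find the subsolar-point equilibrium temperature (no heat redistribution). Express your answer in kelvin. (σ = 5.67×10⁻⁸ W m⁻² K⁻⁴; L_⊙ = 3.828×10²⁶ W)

d = 1.67×10⁸ km = 1.67×10¹¹ m.
L = 11.0 × 3.828×10²⁶ = 4.21×10²⁷ W.
Flux: S = L/(4πd²) = 4.21×10²⁷/(4π×(1.67×10¹¹)²) = 1.20×10⁴ W m⁻².
At the subsolar point the surface absorbs S(1−A) and emits σT⁴ per unit area — no factor of 4, since only the local patch is in balance.
T = [1.20×10⁴ × 0.69 / 5.67×10⁻⁸]^(1/4) = (1.46×10¹¹)^(1/4) = 618 K.

T_ss ≈ 618 K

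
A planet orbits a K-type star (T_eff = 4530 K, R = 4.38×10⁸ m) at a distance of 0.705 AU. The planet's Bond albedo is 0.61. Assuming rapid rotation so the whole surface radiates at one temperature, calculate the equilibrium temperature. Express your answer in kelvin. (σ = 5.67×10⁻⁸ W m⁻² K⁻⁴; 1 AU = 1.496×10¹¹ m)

T_eq ≈ 163 K

d = 0.705 AU = 1.05×10¹¹ m.
L = 4πR_⋆²σT_⋆⁴ = 4π(4.38×10⁸)² × 5.67×10⁻⁸ × (4530)⁴ = 5.76×10²⁵ W.
S = L/(4πd²) = 412 W m⁻².
Energy balance: absorbed = emitted ⇒ πR²·S(1−A) = 4πR²·σT_eq⁴, so T_eq⁴ = S(1−A)/(4σ).
T_eq = [412 × 0.39 / (4 × 5.67×10⁻⁸)]^(1/4) = (7.08×10⁸)^(1/4) = 163 K.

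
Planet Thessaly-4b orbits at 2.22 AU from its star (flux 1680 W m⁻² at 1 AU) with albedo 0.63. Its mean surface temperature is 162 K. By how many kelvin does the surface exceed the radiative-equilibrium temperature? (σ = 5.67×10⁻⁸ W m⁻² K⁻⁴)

ΔT ≈ 8.4 K

S = 1680/2.22² = 340.9 W m⁻².
T_eq = [S(1−A)/(4σ)]^(1/4) = [340.9×0.37/(4×5.67×10⁻⁸)]^(1/4) = 153.6 K.
ΔT = T_surf − T_eq = 162 − 153.6.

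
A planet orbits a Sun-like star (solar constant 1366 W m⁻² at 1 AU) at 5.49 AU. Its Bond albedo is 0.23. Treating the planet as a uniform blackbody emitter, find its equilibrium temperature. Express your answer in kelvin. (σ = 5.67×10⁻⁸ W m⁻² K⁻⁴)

Flux at 5.49 AU: S = 1366/5.49² = 45.3 W m⁻².
Energy balance: absorbed = emitted ⇒ πR²·S(1−A) = 4πR²·σT_eq⁴, so T_eq⁴ = S(1−A)/(4σ).
T_eq = [45.3 × 0.77 / (4 × 5.67×10⁻⁸)]^(1/4) = (1.54×10⁸)^(1/4) = 111 K.

T_eq ≈ 111 K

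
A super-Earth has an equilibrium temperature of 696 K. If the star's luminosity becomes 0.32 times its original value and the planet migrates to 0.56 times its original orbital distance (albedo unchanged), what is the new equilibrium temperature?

T_eq ≈ 700 K

T_eq ∝ L^(1/4) · d^(−1/2).
T′ = 696 × 0.32^(1/4) / 0.56^(1/2) = 700 K.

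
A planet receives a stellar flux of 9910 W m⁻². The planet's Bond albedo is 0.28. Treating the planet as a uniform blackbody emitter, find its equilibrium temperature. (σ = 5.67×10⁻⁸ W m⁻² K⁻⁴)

Energy balance: absorbed = emitted ⇒ πR²·S(1−A) = 4πR²·σT_eq⁴, so T_eq⁴ = S(1−A)/(4σ).
T_eq = [9910 × 0.72 / (4 × 5.67×10⁻⁸)]^(1/4) = (3.15×10¹⁰)^(1/4) = 421 K.

T_eq ≈ 421 K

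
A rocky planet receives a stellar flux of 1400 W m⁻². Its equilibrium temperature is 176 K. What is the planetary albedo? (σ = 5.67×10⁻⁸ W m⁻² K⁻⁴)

From T_eq⁴ = S(1−A)/(4σ): 1−A = 4σT_eq⁴/S.
1−A = 4 × 5.67×10⁻⁸ × (176)⁴ / 1400 = 0.155.

A ≈ 0.84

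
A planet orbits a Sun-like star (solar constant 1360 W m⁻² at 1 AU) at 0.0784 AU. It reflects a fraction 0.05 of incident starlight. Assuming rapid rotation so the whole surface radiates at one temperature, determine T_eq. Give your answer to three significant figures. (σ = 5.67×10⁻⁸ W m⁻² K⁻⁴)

Flux at 0.0784 AU: S = 1360/0.0784² = 2.21×10⁵ W m⁻².
Energy balance: absorbed = emitted ⇒ πR²·S(1−A) = 4πR²·σT_eq⁴, so T_eq⁴ = S(1−A)/(4σ).
T_eq = [2.21×10⁵ × 0.95 / (4 × 5.67×10⁻⁸)]^(1/4) = (9.27×10¹¹)^(1/4) = 981 K.

T_eq ≈ 981 K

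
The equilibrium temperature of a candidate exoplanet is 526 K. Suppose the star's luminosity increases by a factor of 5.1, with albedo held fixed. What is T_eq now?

T_eq ∝ L^(1/4) · d^(−1/2).
T′ = 526 × 5.1^(1/4) = 790 K.

T_eq ≈ 790 K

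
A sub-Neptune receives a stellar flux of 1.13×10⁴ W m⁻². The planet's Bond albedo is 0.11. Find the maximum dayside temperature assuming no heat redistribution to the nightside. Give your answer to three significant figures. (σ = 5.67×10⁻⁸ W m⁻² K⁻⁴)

T_ss ≈ 649 K

With no redistribution each surface element balances locally: S(1−A) = σT⁴.
T = [1.13×10⁴ × 0.89 / 5.67×10⁻⁸]^(1/4) = (1.77×10¹¹)^(1/4) = 649 K.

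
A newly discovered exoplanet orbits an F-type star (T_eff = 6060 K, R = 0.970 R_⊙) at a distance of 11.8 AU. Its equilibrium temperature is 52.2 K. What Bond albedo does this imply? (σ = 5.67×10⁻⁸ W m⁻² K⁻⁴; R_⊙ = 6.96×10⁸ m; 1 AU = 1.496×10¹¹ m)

R_⋆ = 0.970 × 6.96×10⁸ = 6.75×10⁸ m.
d = 11.8 AU = 1.77×10¹² m.
L = 4πR_⋆²σT_⋆⁴ = 4π(6.75×10⁸)² × 5.67×10⁻⁸ × (6060)⁴ = 4.38×10²⁶ W.
S = L/(4πd²) = 11.2 W m⁻².
From T_eq⁴ = S(1−A)/(4σ): 1−A = 4σT_eq⁴/S.
1−A = 4 × 5.67×10⁻⁸ × (52.2)⁴ / 11.2 = 0.151.

A ≈ 0.85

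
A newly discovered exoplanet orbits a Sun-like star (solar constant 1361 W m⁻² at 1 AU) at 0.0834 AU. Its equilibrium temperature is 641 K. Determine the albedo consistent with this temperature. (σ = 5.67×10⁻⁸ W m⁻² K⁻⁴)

A ≈ 0.80

Flux at 0.0834 AU: S = 1361/0.0834² = 1.96×10⁵ W m⁻².
From T_eq⁴ = S(1−A)/(4σ): 1−A = 4σT_eq⁴/S.
1−A = 4 × 5.67×10⁻⁸ × (641)⁴ / 1.96×10⁵ = 0.196.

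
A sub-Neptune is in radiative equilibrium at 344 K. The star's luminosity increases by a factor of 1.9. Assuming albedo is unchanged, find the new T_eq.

T_eq ∝ L^(1/4) · d^(−1/2).
T′ = 344 × 1.9^(1/4) = 404 K.

T_eq ≈ 404 K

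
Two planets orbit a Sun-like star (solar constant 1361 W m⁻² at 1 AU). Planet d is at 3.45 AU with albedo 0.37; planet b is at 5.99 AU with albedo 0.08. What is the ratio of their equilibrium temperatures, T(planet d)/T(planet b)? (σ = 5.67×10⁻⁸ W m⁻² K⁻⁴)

T_eq = [S₀(1−A)/(4σd²)]^(1/4), so T ∝ (1−A)^(1/4) / √d.
T₁ = [1361×0.63/(4×5.67×10⁻⁸×3.45²)]^(1/4) = 133.50 K.
T₂ = [1361×0.92/(4×5.67×10⁻⁸×5.99²)]^(1/4) = 111.37 K.

T₁/T₂ ≈ 1.199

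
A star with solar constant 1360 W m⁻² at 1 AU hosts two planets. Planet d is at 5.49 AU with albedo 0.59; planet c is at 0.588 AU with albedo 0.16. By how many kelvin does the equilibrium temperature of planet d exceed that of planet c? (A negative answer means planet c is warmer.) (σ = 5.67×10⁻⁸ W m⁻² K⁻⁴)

ΔT ≈ -252.4 K

T_eq = [S₀(1−A)/(4σd²)]^(1/4), so T ∝ (1−A)^(1/4) / √d.
T₁ = [1360×0.41/(4×5.67×10⁻⁸×5.49²)]^(1/4) = 95.04 K.
T₂ = [1360×0.84/(4×5.67×10⁻⁸×0.588²)]^(1/4) = 347.42 K.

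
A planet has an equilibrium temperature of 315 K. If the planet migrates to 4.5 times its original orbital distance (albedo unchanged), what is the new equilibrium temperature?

T_eq ∝ L^(1/4) · d^(−1/2).
T′ = 315 / 4.5^(1/2) = 148 K.

T_eq ≈ 148 K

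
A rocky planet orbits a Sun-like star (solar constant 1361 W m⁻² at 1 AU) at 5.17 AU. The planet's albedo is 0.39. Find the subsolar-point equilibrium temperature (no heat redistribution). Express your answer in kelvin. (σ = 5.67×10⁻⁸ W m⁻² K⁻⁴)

T_ss ≈ 153 K

Flux at 5.17 AU: S = 1361/5.17² = 50.9 W m⁻².
At the subsolar point the surface absorbs S(1−A) and emits σT⁴ per unit area — no factor of 4, since only the local patch is in balance.
T = [50.9 × 0.61 / 5.67×10⁻⁸]^(1/4) = (5.48×10⁸)^(1/4) = 153 K.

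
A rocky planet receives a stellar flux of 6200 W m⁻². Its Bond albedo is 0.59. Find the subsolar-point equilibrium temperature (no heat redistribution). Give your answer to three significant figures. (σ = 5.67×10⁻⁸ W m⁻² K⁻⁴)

At the subsolar point the surface absorbs S(1−A) and emits σT⁴ per unit area — no factor of 4, since only the local patch is in balance.
T = [6200 × 0.41 / 5.67×10⁻⁸]^(1/4) = (4.48×10¹⁰)^(1/4) = 460 K.

T_ss ≈ 460 K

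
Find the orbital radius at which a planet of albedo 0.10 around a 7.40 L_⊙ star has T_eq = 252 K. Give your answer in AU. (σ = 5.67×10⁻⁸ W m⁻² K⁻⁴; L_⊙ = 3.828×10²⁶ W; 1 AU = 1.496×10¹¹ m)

d ≈ 3.15 AU

L = 7.40 × 3.828×10²⁶ = 2.83×10²⁷ W.
From T_eq⁴ = L(1−A)/(16πσd²): d = √[L(1−A)/(16πσT_eq⁴)].
d = √[2.83×10²⁷ × 0.90 / (16π × 5.67×10⁻⁸ × (252)⁴)] = 4.71×10¹¹ m = 3.15 AU.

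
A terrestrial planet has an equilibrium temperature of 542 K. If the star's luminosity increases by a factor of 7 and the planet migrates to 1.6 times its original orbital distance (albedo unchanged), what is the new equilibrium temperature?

T_eq ∝ L^(1/4) · d^(−1/2).
T′ = 542 × 7^(1/4) / 1.6^(1/2) = 697 K.

T_eq ≈ 697 K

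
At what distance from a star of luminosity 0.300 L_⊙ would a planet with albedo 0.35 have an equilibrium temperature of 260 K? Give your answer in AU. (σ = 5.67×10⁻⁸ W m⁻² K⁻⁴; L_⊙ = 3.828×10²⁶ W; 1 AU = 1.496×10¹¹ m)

d ≈ 0.506 AU

L = 0.300 × 3.828×10²⁶ = 1.15×10²⁶ W.
From T_eq⁴ = L(1−A)/(16πσd²): d = √[L(1−A)/(16πσT_eq⁴)].
d = √[1.15×10²⁶ × 0.65 / (16π × 5.67×10⁻⁸ × (260)⁴)] = 7.57×10¹⁰ m = 0.506 AU.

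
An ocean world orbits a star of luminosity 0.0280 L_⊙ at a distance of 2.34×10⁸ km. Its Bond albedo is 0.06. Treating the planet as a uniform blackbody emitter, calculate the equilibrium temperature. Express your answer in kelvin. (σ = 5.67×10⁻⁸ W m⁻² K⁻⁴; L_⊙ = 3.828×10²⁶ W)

d = 2.34×10⁸ km = 2.34×10¹¹ m.
L = 0.0280 × 3.828×10²⁶ = 1.07×10²⁵ W.
Flux: S = L/(4πd²) = 1.07×10²⁵/(4π×(2.34×10¹¹)²) = 15.6 W m⁻².
Energy balance: absorbed = emitted ⇒ πR²·S(1−A) = 4πR²·σT_eq⁴, so T_eq⁴ = S(1−A)/(4σ).
T_eq = [15.6 × 0.94 / (4 × 5.67×10⁻⁸)]^(1/4) = (6.46×10⁷)^(1/4) = 89.6 K.

T_eq ≈ 89.6 K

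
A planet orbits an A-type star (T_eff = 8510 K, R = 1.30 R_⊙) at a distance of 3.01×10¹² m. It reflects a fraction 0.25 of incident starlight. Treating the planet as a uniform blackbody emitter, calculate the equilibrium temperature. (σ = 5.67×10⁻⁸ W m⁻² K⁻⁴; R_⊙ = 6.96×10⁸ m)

R_⋆ = 1.30 × 6.96×10⁸ = 9.05×10⁸ m.
L = 4πR_⋆²σT_⋆⁴ = 4π(9.05×10⁸)² × 5.67×10⁻⁸ × (8510)⁴ = 3.06×10²⁷ W.
S = L/(4πd²) = 26.9 W m⁻².
Energy balance: absorbed = emitted ⇒ πR²·S(1−A) = 4πR²·σT_eq⁴, so T_eq⁴ = S(1−A)/(4σ).
T_eq = [26.9 × 0.75 / (4 × 5.67×10⁻⁸)]^(1/4) = (8.89×10⁷)^(1/4) = 97.1 K.

T_eq ≈ 97.1 K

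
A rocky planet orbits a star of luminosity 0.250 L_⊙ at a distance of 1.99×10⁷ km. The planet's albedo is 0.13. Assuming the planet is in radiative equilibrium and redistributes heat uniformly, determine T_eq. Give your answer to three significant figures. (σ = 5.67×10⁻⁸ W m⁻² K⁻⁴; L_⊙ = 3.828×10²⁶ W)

T_eq ≈ 521 K

d = 1.99×10⁷ km = 1.99×10¹⁰ m.
L = 0.250 × 3.828×10²⁶ = 9.57×10²⁵ W.
Flux: S = L/(4πd²) = 9.57×10²⁵/(4π×(1.99×10¹⁰)²) = 1.92×10⁴ W m⁻².
Energy balance: absorbed = emitted ⇒ πR²·S(1−A) = 4πR²·σT_eq⁴, so T_eq⁴ = S(1−A)/(4σ).
T_eq = [1.92×10⁴ × 0.87 / (4 × 5.67×10⁻⁸)]^(1/4) = (7.38×10¹⁰)^(1/4) = 521 K.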